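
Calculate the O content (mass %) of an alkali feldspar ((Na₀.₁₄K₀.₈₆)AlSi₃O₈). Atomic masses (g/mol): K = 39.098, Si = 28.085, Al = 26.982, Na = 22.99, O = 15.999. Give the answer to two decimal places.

46.36 mass %

M((Na₀.₁₄K₀.₈₆)AlSi₃O₈) = 276.072 g/mol.
O contributes 8 × 15.999 = 127.992 g per mole.
127.992/276.072 = 0.4636 → 46.36%.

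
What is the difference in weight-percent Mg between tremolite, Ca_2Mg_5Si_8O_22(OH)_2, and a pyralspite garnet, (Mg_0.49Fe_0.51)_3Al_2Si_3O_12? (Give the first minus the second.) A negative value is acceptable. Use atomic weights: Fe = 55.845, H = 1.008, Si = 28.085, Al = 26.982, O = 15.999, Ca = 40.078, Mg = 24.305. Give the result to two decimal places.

7.04 percentage points

M(Ca_2Mg_5Si_8O_22(OH)_2) = 812.353 g/mol, so wt% Mg = 121.525/812.353 × 100 = 14.96%.
M((Mg_0.49Fe_0.51)_3Al_2Si_3O_12) = 451.378 g/mol, so wt% Mg = 35.728/451.378 × 100 = 7.92%.
14.96 − 7.92 = 7.04 pp.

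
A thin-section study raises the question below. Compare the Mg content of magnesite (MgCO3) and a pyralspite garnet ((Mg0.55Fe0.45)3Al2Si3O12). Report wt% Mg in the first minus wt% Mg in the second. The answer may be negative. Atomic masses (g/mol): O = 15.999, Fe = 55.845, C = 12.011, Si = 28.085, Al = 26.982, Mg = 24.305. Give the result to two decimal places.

19.83 percentage points

First mineral: 24.305 g Mg in 84.313 g formula = 28.83 wt% Mg.
Second mineral: 40.103 g Mg in 445.701 g formula = 9.00 wt% Mg.
28.83% − 9.00% gives a difference of 19.83 percentage points.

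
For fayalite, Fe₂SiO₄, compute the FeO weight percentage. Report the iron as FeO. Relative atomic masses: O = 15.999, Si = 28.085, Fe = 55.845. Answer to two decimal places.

M(Fe₂SiO₄) = 203.771 g/mol; M(FeO) = 71.844 g/mol.
Moles FeO per formula unit = 2 Fe ÷ 1 = 2.0000.
FeO fraction = (2.0000 × 71.844) / 203.771 = 143.688/203.771 = 0.7051.

70.51 wt%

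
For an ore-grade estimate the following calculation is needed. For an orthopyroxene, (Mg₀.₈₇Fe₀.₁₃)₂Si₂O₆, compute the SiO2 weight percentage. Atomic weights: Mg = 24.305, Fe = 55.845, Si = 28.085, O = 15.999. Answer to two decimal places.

Molar mass of (Mg₀.₈₇Fe₀.₁₃)₂Si₂O₆ = 1.74·24.305 + 0.26·55.845 + 2·28.085 + 6·15.999 = 208.974 g/mol.
Each formula unit contains 2 Si, equivalent to 2/1 = 2.0000 mol SiO2.
M(SiO2) = 1×28.085 + 2×15.999 = 60.083 g/mol.
Mass of SiO2 per formula unit = 2.0000 × 60.083 = 120.166 g.
SiO2 wt% = 120.166 / 208.974 × 100 = 57.50%.

57.50 wt%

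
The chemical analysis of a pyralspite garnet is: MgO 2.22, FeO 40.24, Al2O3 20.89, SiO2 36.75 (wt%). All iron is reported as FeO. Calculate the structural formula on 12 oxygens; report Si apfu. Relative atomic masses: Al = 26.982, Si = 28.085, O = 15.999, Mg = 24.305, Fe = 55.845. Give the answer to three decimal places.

2.992 Si apfu

MgO: 2.22/40.304 = 0.05508 mol → 0.05508 mol Mg, 0.05508 mol O.
FeO: 40.24/71.844 = 0.56010 mol → 0.56010 mol Fe, 0.56010 mol O.
Al2O3: 20.89/101.961 = 0.20488 mol → 0.40976 mol Al, 0.61464 mol O.
SiO2: 36.75/60.083 = 0.61165 mol → 0.61165 mol Si, 1.22330 mol O.
Total oxygen = 2.45312 mol. Normalization factor = 12/2.45312 = 4.89173.
Si per 12 O = 0.61165 × 4.89173 = 2.992.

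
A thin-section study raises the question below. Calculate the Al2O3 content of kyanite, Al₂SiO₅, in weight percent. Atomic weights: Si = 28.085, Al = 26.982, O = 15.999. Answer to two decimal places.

Molar mass of Al₂SiO₅ = 2·26.982 + 1·28.085 + 5·15.999 = 162.044 g/mol.
Each formula unit contains 2 Al, equivalent to 2/2 = 1.0000 mol Al2O3.
M(Al2O3) = 2×26.982 + 3×15.999 = 101.961 g/mol.
Mass of Al2O3 per formula unit = 1.0000 × 101.961 = 101.961 g.
Al2O3 wt% = 101.961 / 162.044 × 100 = 62.92%.

62.92 wt%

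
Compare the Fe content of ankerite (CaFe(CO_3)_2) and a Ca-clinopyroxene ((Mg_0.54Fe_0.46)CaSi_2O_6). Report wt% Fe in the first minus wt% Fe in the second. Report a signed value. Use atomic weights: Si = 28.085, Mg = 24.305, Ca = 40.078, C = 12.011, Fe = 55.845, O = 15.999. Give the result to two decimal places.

First mineral: 55.845 g Fe in 215.939 g formula = 25.86 wt% Fe.
Second mineral: 25.689 g Fe in 231.055 g formula = 11.12 wt% Fe.
25.86% − 11.12% gives a difference of 14.74 percentage points.

14.74 percentage points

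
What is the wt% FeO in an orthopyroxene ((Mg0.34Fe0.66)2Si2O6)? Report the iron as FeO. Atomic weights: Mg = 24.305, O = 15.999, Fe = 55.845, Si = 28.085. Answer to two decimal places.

M((Mg0.34Fe0.66)2Si2O6) = 242.407 g/mol; M(FeO) = 71.844 g/mol.
Moles FeO per formula unit = 1.32 Fe ÷ 1 = 1.3200.
FeO fraction = (1.3200 × 71.844) / 242.407 = 94.834/242.407 = 0.3912.

39.12 wt%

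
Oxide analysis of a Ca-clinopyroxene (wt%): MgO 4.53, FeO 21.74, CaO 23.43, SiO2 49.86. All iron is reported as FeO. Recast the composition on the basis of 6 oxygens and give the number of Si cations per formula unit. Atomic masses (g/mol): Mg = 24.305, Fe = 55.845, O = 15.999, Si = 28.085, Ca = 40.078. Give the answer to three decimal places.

1.998 Si apfu

MgO (M=40.304): mol = 0.11240; Mg = 0.11240, O = 0.11240.
FeO (M=71.844): mol = 0.30260; Fe = 0.30260, O = 0.30260.
CaO (M=56.077): mol = 0.41782; Ca = 0.41782, O = 0.41782.
SiO2 (M=60.083): mol = 0.82985; Si = 0.82985, O = 1.65970.
ΣO = 2.49252; factor = 6/ΣO = 2.40720.
Si apfu = 0.82985 × 2.40720 = 1.998.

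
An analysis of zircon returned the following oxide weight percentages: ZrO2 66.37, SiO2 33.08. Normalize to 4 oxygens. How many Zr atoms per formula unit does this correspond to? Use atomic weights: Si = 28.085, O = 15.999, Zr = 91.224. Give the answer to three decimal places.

0.989 Zr apfu

ZrO2: 66.37/123.222 = 0.53862 mol → 0.53862 mol Zr, 1.07724 mol O.
SiO2: 33.08/60.083 = 0.55057 mol → 0.55057 mol Si, 1.10114 mol O.
Total oxygen = 2.17838 mol. Normalization factor = 4/2.17838 = 1.83623.
Zr per 4 O = 0.53862 × 1.83623 = 0.989.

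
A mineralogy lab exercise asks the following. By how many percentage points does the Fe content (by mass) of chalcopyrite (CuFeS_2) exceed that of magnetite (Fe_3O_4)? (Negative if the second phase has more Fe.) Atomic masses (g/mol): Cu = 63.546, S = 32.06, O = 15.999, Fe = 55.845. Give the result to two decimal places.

-41.93 percentage points

Fe in CuFeS_2: molar mass 183.511 g/mol; 1×55.845 = 55.845 g → 30.43 wt%.
Fe in Fe_3O_4: molar mass 231.531 g/mol; 3×55.845 = 167.535 g → 72.36 wt%.
Difference = 30.43 − 72.36 = -41.93 percentage points.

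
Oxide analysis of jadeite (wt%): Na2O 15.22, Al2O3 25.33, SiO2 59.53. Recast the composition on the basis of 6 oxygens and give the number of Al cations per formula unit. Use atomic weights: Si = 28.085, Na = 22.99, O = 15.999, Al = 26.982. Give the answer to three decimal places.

Na2O (M=61.979): mol = 0.24557; Na = 0.49114, O = 0.24557.
Al2O3 (M=101.961): mol = 0.24843; Al = 0.49686, O = 0.74529.
SiO2 (M=60.083): mol = 0.99080; Si = 0.99080, O = 1.98160.
ΣO = 2.97246; factor = 6/ΣO = 2.01853.
Al apfu = 0.49686 × 2.01853 = 1.003.

1.003 Al apfu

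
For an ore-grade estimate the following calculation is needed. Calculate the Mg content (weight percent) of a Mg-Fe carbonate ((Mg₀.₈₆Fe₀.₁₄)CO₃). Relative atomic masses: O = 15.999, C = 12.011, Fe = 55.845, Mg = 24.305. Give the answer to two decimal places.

23.56 weight percent

Molar mass of (Mg₀.₈₆Fe₀.₁₄)CO₃: 0.86·24.305 + 0.14·55.845 + 1·12.011 + 3·15.999 = 88.729 g/mol.
Mass of Mg per formula unit: 0.86 × 24.305 = 20.902 g.
Weight fraction Mg = 20.902 / 88.729 = 0.2356.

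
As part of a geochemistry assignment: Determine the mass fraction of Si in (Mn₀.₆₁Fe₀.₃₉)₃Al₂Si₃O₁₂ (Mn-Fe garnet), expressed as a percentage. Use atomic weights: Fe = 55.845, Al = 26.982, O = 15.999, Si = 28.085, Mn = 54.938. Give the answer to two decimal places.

M((Mn₀.₆₁Fe₀.₃₉)₃Al₂Si₃O₁₂) = 496.082 g/mol.
Si contributes 3 × 28.085 = 84.255 g per mole.
84.255/496.082 = 0.1698 → 16.98%.

16.98 weight percent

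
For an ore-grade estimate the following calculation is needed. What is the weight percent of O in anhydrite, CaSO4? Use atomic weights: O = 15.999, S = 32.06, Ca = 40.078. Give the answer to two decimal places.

47.01 mass %

Formula mass = 1×40.078 + 1×32.06 + 4×15.999 = 136.134 g/mol, of which 63.996 g is O.
So O makes up 63.996/136.134 = 0.4701 of the mass, i.e. 47.01%.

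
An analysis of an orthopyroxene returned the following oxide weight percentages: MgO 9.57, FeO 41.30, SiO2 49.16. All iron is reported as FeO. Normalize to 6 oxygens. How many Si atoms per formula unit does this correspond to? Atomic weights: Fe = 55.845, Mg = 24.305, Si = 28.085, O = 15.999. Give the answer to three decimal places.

MgO: 9.57/40.304 = 0.23745 mol → 0.23745 mol Mg, 0.23745 mol O.
FeO: 41.30/71.844 = 0.57486 mol → 0.57486 mol Fe, 0.57486 mol O.
SiO2: 49.16/60.083 = 0.81820 mol → 0.81820 mol Si, 1.63640 mol O.
Total oxygen = 2.44871 mol. Normalization factor = 6/2.44871 = 2.45027.
Si per 6 O = 0.81820 × 2.45027 = 2.005.

2.005 Si apfu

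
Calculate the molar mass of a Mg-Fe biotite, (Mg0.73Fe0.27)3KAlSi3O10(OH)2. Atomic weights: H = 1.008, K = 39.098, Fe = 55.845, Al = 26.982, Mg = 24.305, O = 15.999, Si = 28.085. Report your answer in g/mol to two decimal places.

M = 2.19×24.305 + 0.81×55.845 + 1×39.098 + 1×26.982 + 3×28.085 + 12×15.999 + 2×1.008

442.80 g/mol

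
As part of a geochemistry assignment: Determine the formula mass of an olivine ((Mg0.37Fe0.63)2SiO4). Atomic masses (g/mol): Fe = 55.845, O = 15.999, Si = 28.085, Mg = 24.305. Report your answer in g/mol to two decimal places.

180.43 g/mol

Mg: 0.74 × 24.305 = 17.9857
Fe: 1.26 × 55.845 = 70.3647
Si: 1 × 28.085 = 28.0850
O: 4 × 15.999 = 63.9960
Summing the contributions gives the formula mass.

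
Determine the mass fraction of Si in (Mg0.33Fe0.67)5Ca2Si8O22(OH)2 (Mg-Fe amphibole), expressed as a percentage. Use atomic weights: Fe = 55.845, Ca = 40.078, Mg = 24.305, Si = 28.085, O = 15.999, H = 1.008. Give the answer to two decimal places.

Formula mass = 1.65·24.305 + 3.35·55.845 + 2·40.078 + 8·28.085 + 24·15.999 + 2·1.008 = 918.012 g/mol, of which 224.680 g is Si.
So Si makes up 224.680/918.012 = 0.2447 of the mass, i.e. 24.47%.

24.47 weight percent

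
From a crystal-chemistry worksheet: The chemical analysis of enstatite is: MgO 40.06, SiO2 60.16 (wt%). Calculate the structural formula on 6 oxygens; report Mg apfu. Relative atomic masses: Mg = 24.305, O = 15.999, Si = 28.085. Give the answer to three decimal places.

1.990 Mg apfu

40.06 wt% MgO ÷ 40.304 g/mol = 0.99395 mol, giving 0.99395 Mg and 0.99395 O.
60.16 wt% SiO2 ÷ 60.083 g/mol = 1.00128 mol, giving 1.00128 Si and 2.00256 O.
Oxygen sums to 2.99651; scaling by 6/2.99651 = 2.00233 puts the formula on 6 O.
Mg: 0.99395 × 2.00233 = 1.990 atoms per formula unit.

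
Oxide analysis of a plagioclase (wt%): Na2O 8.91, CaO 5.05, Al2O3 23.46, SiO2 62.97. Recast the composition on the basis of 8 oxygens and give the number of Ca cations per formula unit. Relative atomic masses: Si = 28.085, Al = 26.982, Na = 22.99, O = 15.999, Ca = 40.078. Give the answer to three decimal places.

0.239 Ca apfu

Na2O (M=61.979): mol = 0.14376; Na = 0.28752, O = 0.14376.
CaO (M=56.077): mol = 0.09005; Ca = 0.09005, O = 0.09005.
Al2O3 (M=101.961): mol = 0.23009; Al = 0.46018, O = 0.69027.
SiO2 (M=60.083): mol = 1.04805; Si = 1.04805, O = 2.09610.
ΣO = 3.02018; factor = 8/ΣO = 2.64885.
Ca apfu = 0.09005 × 2.64885 = 0.239.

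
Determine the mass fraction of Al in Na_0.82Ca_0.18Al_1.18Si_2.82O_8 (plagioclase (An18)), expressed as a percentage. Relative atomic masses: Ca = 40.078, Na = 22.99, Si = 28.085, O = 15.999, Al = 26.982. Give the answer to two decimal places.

Formula mass = 0.82×22.99 + 0.18×40.078 + 1.18×26.982 + 2.82×28.085 + 8×15.999 = 265.096 g/mol, of which 31.839 g is Al.
So Al makes up 31.839/265.096 = 0.1201 of the mass, i.e. 12.01%.

12.01 weight percent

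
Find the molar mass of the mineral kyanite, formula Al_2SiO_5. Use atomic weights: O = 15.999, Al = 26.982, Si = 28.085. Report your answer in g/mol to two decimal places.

162.04 g/mol

Al: 2 × 26.982 = 53.9640
Si: 1 × 28.085 = 28.0850
O: 5 × 15.999 = 79.9950
Summing the contributions gives the formula mass.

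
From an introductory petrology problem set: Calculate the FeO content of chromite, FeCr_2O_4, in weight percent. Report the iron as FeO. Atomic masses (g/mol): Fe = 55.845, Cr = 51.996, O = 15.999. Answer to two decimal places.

Molar mass of FeCr_2O_4 = 1·55.845 + 2·51.996 + 4·15.999 = 223.833 g/mol.
Each formula unit contains 1 Fe, equivalent to 1/1 = 1.0000 mol FeO.
M(FeO) = 1×55.845 + 1×15.999 = 71.844 g/mol.
Mass of FeO per formula unit = 1.0000 × 71.844 = 71.844 g.
FeO wt% = 71.844 / 223.833 × 100 = 32.10%.

32.10 wt%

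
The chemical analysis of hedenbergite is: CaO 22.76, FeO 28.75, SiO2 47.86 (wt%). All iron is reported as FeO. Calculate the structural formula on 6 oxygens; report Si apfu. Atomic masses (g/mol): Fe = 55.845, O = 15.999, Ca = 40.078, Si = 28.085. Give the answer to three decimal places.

CaO: 22.76/56.077 = 0.40587 mol → 0.40587 mol Ca, 0.40587 mol O.
FeO: 28.75/71.844 = 0.40017 mol → 0.40017 mol Fe, 0.40017 mol O.
SiO2: 47.86/60.083 = 0.79656 mol → 0.79656 mol Si, 1.59312 mol O.
Total oxygen = 2.39916 mol. Normalization factor = 6/2.39916 = 2.50088.
Si per 6 O = 0.79656 × 2.50088 = 1.992.

1.992 Si apfu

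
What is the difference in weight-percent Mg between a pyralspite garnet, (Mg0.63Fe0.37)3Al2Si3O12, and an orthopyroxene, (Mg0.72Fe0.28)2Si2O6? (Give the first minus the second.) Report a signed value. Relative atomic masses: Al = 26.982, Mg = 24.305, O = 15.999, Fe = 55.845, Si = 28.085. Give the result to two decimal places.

-5.54 percentage points

M((Mg0.63Fe0.37)3Al2Si3O12) = 438.131 g/mol, so wt% Mg = 45.936/438.131 × 100 = 10.48%.
M((Mg0.72Fe0.28)2Si2O6) = 218.436 g/mol, so wt% Mg = 34.999/218.436 × 100 = 16.02%.
10.48 − 16.02 = -5.54 pp.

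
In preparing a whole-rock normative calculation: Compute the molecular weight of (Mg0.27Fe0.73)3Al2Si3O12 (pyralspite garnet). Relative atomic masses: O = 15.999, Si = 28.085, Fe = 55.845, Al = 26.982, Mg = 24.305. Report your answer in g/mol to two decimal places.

M = 0.81*24.305 + 2.19*55.845 + 2*26.982 + 3*28.085 + 12*15.999

472.19 g/mol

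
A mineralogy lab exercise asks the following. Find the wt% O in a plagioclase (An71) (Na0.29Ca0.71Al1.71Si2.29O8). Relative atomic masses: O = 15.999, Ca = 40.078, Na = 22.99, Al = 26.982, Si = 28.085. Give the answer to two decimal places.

Formula mass = 0.29*22.99 + 0.71*40.078 + 1.71*26.982 + 2.29*28.085 + 8*15.999 = 273.568 g/mol, of which 127.992 g is O.
So O makes up 127.992/273.568 = 0.4679 of the mass, i.e. 46.79%.

46.79 mass %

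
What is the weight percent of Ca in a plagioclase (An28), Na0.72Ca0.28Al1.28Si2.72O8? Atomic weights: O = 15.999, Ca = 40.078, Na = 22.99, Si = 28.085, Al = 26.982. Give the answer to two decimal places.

Formula mass = 0.72×22.99 + 0.28×40.078 + 1.28×26.982 + 2.72×28.085 + 8×15.999 = 266.695 g/mol, of which 11.222 g is Ca.
So Ca makes up 11.222/266.695 = 0.0421 of the mass, i.e. 4.21%.

4.21 mass %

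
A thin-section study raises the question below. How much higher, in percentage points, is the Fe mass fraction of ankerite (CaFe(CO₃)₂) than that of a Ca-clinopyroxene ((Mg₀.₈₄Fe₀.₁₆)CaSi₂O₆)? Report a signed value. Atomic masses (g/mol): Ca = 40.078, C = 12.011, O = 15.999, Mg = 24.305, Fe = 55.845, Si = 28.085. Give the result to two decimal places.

21.83 percentage points

Fe in CaFe(CO₃)₂: molar mass 215.939 g/mol; 1×55.845 = 55.845 g → 25.86 wt%.
Fe in (Mg₀.₈₄Fe₀.₁₆)CaSi₂O₆: molar mass 221.593 g/mol; 0.16×55.845 = 8.935 g → 4.03 wt%.
Difference = 25.86 − 4.03 = 21.83 percentage points.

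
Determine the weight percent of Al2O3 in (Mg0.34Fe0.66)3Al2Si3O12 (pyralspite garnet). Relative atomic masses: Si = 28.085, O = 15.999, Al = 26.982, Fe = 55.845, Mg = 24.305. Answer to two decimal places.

Molar mass of (Mg0.34Fe0.66)3Al2Si3O12 = 1.02·24.305 + 1.98·55.845 + 2·26.982 + 3·28.085 + 12·15.999 = 465.571 g/mol.
Each formula unit contains 2 Al, equivalent to 2/2 = 1.0000 mol Al2O3.
M(Al2O3) = 2×26.982 + 3×15.999 = 101.961 g/mol.
Mass of Al2O3 per formula unit = 1.0000 × 101.961 = 101.961 g.
Al2O3 wt% = 101.961 / 465.571 × 100 = 21.90%.

21.90 wt%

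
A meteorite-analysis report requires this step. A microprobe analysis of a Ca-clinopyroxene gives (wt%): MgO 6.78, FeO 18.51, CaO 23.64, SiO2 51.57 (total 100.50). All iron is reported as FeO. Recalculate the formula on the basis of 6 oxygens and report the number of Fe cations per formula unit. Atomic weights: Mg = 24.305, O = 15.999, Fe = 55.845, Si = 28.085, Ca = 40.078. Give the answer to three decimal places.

MgO: 6.78/40.304 = 0.16822 mol → 0.16822 mol Mg, 0.16822 mol O.
FeO: 18.51/71.844 = 0.25764 mol → 0.25764 mol Fe, 0.25764 mol O.
CaO: 23.64/56.077 = 0.42156 mol → 0.42156 mol Ca, 0.42156 mol O.
SiO2: 51.57/60.083 = 0.85831 mol → 0.85831 mol Si, 1.71662 mol O.
Total oxygen = 2.56404 mol. Normalization factor = 6/2.56404 = 2.34006.
Fe per 6 O = 0.25764 × 2.34006 = 0.603.

0.603 Fe apfu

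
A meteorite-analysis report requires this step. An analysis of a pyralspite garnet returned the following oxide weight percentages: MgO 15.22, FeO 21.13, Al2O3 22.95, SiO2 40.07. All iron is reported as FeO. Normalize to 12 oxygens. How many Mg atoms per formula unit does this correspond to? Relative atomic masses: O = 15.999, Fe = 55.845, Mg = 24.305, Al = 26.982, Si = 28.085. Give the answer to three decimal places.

MgO: 15.22/40.304 = 0.37763 mol → 0.37763 mol Mg, 0.37763 mol O.
FeO: 21.13/71.844 = 0.29411 mol → 0.29411 mol Fe, 0.29411 mol O.
Al2O3: 22.95/101.961 = 0.22509 mol → 0.45018 mol Al, 0.67527 mol O.
SiO2: 40.07/60.083 = 0.66691 mol → 0.66691 mol Si, 1.33382 mol O.
Total oxygen = 2.68083 mol. Normalization factor = 12/2.68083 = 4.47623.
Mg per 12 O = 0.37763 × 4.47623 = 1.690.

1.690 Mg apfu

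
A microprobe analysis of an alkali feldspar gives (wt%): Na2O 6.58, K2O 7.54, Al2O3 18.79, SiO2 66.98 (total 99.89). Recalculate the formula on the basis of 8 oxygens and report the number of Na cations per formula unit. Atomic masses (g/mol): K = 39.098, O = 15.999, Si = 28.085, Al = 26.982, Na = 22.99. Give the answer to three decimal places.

0.572 Na apfu

6.58 wt% Na2O ÷ 61.979 g/mol = 0.10616 mol, giving 0.21232 Na and 0.10616 O.
7.54 wt% K2O ÷ 94.195 g/mol = 0.08005 mol, giving 0.16010 K and 0.08005 O.
18.79 wt% Al2O3 ÷ 101.961 g/mol = 0.18429 mol, giving 0.36858 Al and 0.55287 O.
66.98 wt% SiO2 ÷ 60.083 g/mol = 1.11479 mol, giving 1.11479 Si and 2.22958 O.
Oxygen sums to 2.96866; scaling by 8/2.96866 = 2.69482 puts the formula on 8 O.
Na: 0.21232 × 2.69482 = 0.572 atoms per formula unit.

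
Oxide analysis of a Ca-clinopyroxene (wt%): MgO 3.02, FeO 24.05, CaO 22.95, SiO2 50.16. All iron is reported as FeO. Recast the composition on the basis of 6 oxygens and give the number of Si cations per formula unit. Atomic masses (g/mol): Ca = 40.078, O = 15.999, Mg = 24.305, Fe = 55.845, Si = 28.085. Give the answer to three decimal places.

MgO: 3.02/40.304 = 0.07493 mol → 0.07493 mol Mg, 0.07493 mol O.
FeO: 24.05/71.844 = 0.33475 mol → 0.33475 mol Fe, 0.33475 mol O.
CaO: 22.95/56.077 = 0.40926 mol → 0.40926 mol Ca, 0.40926 mol O.
SiO2: 50.16/60.083 = 0.83485 mol → 0.83485 mol Si, 1.66970 mol O.
Total oxygen = 2.48864 mol. Normalization factor = 6/2.48864 = 2.41096.
Si per 6 O = 0.83485 × 2.41096 = 2.013.

2.013 Si apfu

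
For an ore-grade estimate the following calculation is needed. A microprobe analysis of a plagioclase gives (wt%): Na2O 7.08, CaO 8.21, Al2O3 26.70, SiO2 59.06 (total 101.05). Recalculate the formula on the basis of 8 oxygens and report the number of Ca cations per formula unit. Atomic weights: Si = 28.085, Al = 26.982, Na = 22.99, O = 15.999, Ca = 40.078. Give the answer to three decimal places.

0.389 Ca apfu

7.08 wt% Na2O ÷ 61.979 g/mol = 0.11423 mol, giving 0.22846 Na and 0.11423 O.
8.21 wt% CaO ÷ 56.077 g/mol = 0.14641 mol, giving 0.14641 Ca and 0.14641 O.
26.70 wt% Al2O3 ÷ 101.961 g/mol = 0.26186 mol, giving 0.52372 Al and 0.78558 O.
59.06 wt% SiO2 ÷ 60.083 g/mol = 0.98297 mol, giving 0.98297 Si and 1.96594 O.
Oxygen sums to 3.01216; scaling by 8/3.01216 = 2.65590 puts the formula on 8 O.
Ca: 0.14641 × 2.65590 = 0.389 atoms per formula unit.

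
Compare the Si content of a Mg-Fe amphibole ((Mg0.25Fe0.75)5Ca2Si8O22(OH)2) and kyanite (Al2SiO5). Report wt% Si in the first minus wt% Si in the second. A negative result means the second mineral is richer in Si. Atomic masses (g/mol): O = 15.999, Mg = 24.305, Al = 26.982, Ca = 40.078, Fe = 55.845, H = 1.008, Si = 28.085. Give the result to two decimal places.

Si in (Mg0.25Fe0.75)5Ca2Si8O22(OH)2: molar mass 930.628 g/mol; 8×28.085 = 224.680 g → 24.14 wt%.
Si in Al2SiO5: molar mass 162.044 g/mol; 1×28.085 = 28.085 g → 17.33 wt%.
Difference = 24.14 − 17.33 = 6.81 percentage points.

6.81 percentage points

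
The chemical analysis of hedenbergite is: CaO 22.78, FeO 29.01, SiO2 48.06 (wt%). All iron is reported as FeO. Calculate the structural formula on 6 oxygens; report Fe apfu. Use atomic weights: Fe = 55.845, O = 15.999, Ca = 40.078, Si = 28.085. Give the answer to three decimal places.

1.005 Fe apfu

22.78 wt% CaO ÷ 56.077 g/mol = 0.40623 mol, giving 0.40623 Ca and 0.40623 O.
29.01 wt% FeO ÷ 71.844 g/mol = 0.40379 mol, giving 0.40379 Fe and 0.40379 O.
48.06 wt% SiO2 ÷ 60.083 g/mol = 0.79989 mol, giving 0.79989 Si and 1.59978 O.
Oxygen sums to 2.40980; scaling by 6/2.40980 = 2.48983 puts the formula on 6 O.
Fe: 0.40379 × 2.48983 = 1.005 atoms per formula unit.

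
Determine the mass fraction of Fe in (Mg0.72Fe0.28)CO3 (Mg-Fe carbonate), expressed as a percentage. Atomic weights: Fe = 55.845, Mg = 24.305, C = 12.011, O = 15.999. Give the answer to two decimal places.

Molar mass of (Mg0.72Fe0.28)CO3: 0.72×24.305 + 0.28×55.845 + 1×12.011 + 3×15.999 = 93.144 g/mol.
Mass of Fe per formula unit: 0.28 × 55.845 = 15.637 g.
Weight fraction Fe = 15.637 / 93.144 = 0.1679.

16.79 wt%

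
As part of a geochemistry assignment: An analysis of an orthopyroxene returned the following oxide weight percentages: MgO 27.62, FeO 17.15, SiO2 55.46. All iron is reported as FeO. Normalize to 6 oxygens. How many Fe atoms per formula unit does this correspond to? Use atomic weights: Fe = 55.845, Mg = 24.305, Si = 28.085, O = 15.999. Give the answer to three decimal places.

0.517 Fe apfu

27.62 wt% MgO ÷ 40.304 g/mol = 0.68529 mol, giving 0.68529 Mg and 0.68529 O.
17.15 wt% FeO ÷ 71.844 g/mol = 0.23871 mol, giving 0.23871 Fe and 0.23871 O.
55.46 wt% SiO2 ÷ 60.083 g/mol = 0.92306 mol, giving 0.92306 Si and 1.84612 O.
Oxygen sums to 2.77012; scaling by 6/2.77012 = 2.16597 puts the formula on 6 O.
Fe: 0.23871 × 2.16597 = 0.517 atoms per formula unit.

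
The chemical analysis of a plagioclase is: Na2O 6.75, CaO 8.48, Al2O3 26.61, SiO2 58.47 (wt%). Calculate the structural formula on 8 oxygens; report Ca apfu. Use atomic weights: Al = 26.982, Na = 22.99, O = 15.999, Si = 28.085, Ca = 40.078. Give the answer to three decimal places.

Na2O (M=61.979): mol = 0.10891; Na = 0.21782, O = 0.10891.
CaO (M=56.077): mol = 0.15122; Ca = 0.15122, O = 0.15122.
Al2O3 (M=101.961): mol = 0.26098; Al = 0.52196, O = 0.78294.
SiO2 (M=60.083): mol = 0.97315; Si = 0.97315, O = 1.94630.
ΣO = 2.98937; factor = 8/ΣO = 2.67615.
Ca apfu = 0.15122 × 2.67615 = 0.405.

0.405 Ca apfu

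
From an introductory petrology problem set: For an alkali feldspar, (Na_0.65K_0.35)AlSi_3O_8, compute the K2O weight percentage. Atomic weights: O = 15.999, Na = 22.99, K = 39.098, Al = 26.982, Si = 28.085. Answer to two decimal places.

Formula mass = 267.857 g/mol.
0.35 K → 0.1750 mol K2O per formula unit; M(K2O) = 94.195, so K2O mass = 16.484 g.
16.484/267.857 × 100 = 6.15 wt%.

6.15 wt%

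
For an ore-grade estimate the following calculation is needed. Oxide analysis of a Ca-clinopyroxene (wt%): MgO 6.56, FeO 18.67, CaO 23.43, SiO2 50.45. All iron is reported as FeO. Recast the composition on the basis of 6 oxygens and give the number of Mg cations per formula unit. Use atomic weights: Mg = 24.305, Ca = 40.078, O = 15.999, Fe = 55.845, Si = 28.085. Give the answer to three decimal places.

0.388 Mg apfu

MgO: 6.56/40.304 = 0.16276 mol → 0.16276 mol Mg, 0.16276 mol O.
FeO: 18.67/71.844 = 0.25987 mol → 0.25987 mol Fe, 0.25987 mol O.
CaO: 23.43/56.077 = 0.41782 mol → 0.41782 mol Ca, 0.41782 mol O.
SiO2: 50.45/60.083 = 0.83967 mol → 0.83967 mol Si, 1.67934 mol O.
Total oxygen = 2.51979 mol. Normalization factor = 6/2.51979 = 2.38115.
Mg per 6 O = 0.16276 × 2.38115 = 0.388.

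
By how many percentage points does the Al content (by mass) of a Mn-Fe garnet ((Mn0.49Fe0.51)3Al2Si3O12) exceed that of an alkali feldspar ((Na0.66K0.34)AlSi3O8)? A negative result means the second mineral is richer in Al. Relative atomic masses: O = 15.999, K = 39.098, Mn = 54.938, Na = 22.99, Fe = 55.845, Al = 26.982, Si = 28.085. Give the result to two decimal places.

Al in (Mn0.49Fe0.51)3Al2Si3O12: molar mass 496.409 g/mol; 2×26.982 = 53.964 g → 10.87 wt%.
Al in (Na0.66K0.34)AlSi3O8: molar mass 267.696 g/mol; 1×26.982 = 26.982 g → 10.08 wt%.
Difference = 10.87 − 10.08 = 0.79 percentage points.

0.79 percentage points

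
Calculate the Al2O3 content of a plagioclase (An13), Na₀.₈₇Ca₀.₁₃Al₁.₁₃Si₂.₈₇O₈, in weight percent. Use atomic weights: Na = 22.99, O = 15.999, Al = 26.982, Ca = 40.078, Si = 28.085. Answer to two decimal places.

M(Na₀.₈₇Ca₀.₁₃Al₁.₁₃Si₂.₈₇O₈) = 264.297 g/mol; M(Al2O3) = 101.961 g/mol.
Moles Al2O3 per formula unit = 1.13 Al ÷ 2 = 0.5650.
Al2O3 fraction = (0.5650 × 101.961) / 264.297 = 57.608/264.297 = 0.2180.

21.80 wt%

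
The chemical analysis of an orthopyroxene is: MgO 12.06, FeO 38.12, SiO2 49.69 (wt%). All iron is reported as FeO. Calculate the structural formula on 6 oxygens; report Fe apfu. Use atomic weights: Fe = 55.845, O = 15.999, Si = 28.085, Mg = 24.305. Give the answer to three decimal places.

MgO: 12.06/40.304 = 0.29923 mol → 0.29923 mol Mg, 0.29923 mol O.
FeO: 38.12/71.844 = 0.53059 mol → 0.53059 mol Fe, 0.53059 mol O.
SiO2: 49.69/60.083 = 0.82702 mol → 0.82702 mol Si, 1.65404 mol O.
Total oxygen = 2.48386 mol. Normalization factor = 6/2.48386 = 2.41560.
Fe per 6 O = 0.53059 × 2.41560 = 1.282.

1.282 Fe apfu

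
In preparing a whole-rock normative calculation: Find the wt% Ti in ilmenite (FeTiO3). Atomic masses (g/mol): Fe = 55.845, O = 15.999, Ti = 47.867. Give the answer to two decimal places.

M(FeTiO3) = 151.709 g/mol.
Ti contributes 1 × 47.867 = 47.867 g per mole.
47.867/151.709 = 0.3155 → 31.55%.

31.55 weight percent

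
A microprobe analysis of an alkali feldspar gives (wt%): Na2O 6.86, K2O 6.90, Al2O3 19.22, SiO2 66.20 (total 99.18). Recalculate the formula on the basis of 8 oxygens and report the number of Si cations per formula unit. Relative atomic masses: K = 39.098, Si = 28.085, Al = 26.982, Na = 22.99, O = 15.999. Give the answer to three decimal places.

Na2O (M=61.979): mol = 0.11068; Na = 0.22136, O = 0.11068.
K2O (M=94.195): mol = 0.07325; K = 0.14650, O = 0.07325.
Al2O3 (M=101.961): mol = 0.18850; Al = 0.37700, O = 0.56550.
SiO2 (M=60.083): mol = 1.10181; Si = 1.10181, O = 2.20362.
ΣO = 2.95305; factor = 8/ΣO = 2.70906.
Si apfu = 1.10181 × 2.70906 = 2.985.

2.985 Si apfu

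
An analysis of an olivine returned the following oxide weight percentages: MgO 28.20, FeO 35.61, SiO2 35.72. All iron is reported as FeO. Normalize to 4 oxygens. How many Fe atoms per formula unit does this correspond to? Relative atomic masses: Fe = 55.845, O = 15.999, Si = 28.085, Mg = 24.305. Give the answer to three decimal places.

28.20 wt% MgO ÷ 40.304 g/mol = 0.69968 mol, giving 0.69968 Mg and 0.69968 O.
35.61 wt% FeO ÷ 71.844 g/mol = 0.49566 mol, giving 0.49566 Fe and 0.49566 O.
35.72 wt% SiO2 ÷ 60.083 g/mol = 0.59451 mol, giving 0.59451 Si and 1.18902 O.
Oxygen sums to 2.38436; scaling by 4/2.38436 = 1.67760 puts the formula on 4 O.
Fe: 0.49566 × 1.67760 = 0.832 atoms per formula unit.

0.832 Fe apfu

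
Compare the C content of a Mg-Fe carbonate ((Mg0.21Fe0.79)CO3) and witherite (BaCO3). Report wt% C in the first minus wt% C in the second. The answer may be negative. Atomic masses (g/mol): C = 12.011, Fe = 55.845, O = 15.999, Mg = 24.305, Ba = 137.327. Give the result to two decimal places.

4.91 percentage points

M((Mg0.21Fe0.79)CO3) = 109.230 g/mol, so wt% C = 12.011/109.230 × 100 = 11.00%.
M(BaCO3) = 197.335 g/mol, so wt% C = 12.011/197.335 × 100 = 6.09%.
11.00 − 6.09 = 4.91 pp.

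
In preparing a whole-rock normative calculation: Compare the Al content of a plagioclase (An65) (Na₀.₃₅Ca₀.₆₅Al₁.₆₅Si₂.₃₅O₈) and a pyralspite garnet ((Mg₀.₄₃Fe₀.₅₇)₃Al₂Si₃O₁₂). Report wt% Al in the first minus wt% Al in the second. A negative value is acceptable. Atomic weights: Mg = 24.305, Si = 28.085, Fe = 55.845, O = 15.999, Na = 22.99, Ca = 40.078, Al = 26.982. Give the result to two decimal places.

Al in Na₀.₃₅Ca₀.₆₅Al₁.₆₅Si₂.₃₅O₈: molar mass 272.609 g/mol; 1.65×26.982 = 44.520 g → 16.33 wt%.
Al in (Mg₀.₄₃Fe₀.₅₇)₃Al₂Si₃O₁₂: molar mass 457.055 g/mol; 2×26.982 = 53.964 g → 11.81 wt%.
Difference = 16.33 − 11.81 = 4.52 percentage points.

4.52 percentage points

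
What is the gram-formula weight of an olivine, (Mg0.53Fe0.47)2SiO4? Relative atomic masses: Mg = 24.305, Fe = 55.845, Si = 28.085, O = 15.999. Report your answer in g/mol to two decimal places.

Mg: 1.06 × 24.305 = 25.7633
Fe: 0.94 × 55.845 = 52.4943
Si: 1 × 28.085 = 28.0850
O: 4 × 15.999 = 63.9960
Summing the contributions gives the formula mass.

170.34 g/mol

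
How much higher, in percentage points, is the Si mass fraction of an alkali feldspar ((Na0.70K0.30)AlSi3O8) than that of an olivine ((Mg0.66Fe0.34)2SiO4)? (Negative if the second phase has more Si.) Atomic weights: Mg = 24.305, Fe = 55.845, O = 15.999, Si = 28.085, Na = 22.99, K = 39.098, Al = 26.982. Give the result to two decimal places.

First mineral: 84.255 g Si in 267.051 g formula = 31.55 wt% Si.
Second mineral: 28.085 g Si in 162.138 g formula = 17.32 wt% Si.
31.55% − 17.32% gives a difference of 14.23 percentage points.

14.23 percentage points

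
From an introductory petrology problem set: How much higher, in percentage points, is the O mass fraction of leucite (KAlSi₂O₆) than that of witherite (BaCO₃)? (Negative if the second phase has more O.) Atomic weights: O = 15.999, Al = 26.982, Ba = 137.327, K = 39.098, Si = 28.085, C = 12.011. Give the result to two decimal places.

19.66 percentage points

First mineral: 95.994 g O in 218.244 g formula = 43.98 wt% O.
Second mineral: 47.997 g O in 197.335 g formula = 24.32 wt% O.
43.98% − 24.32% gives a difference of 19.66 percentage points.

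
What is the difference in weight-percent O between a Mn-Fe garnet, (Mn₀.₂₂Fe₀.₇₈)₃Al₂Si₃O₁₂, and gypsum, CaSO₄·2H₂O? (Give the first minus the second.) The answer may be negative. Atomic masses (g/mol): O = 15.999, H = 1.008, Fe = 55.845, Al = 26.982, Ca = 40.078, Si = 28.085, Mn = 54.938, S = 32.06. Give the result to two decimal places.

First mineral: 191.988 g O in 497.143 g formula = 38.62 wt% O.
Second mineral: 95.994 g O in 172.164 g formula = 55.76 wt% O.
38.62% − 55.76% gives a difference of -17.14 percentage points.

-17.14 percentage points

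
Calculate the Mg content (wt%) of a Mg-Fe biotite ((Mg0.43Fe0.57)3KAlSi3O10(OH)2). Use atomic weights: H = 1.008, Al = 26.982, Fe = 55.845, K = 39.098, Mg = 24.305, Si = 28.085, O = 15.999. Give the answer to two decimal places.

Formula mass = 1.29×24.305 + 1.71×55.845 + 1×39.098 + 1×26.982 + 3×28.085 + 12×15.999 + 2×1.008 = 471.187 g/mol, of which 31.353 g is Mg.
So Mg makes up 31.353/471.187 = 0.0665 of the mass, i.e. 6.65%.

6.65 wt%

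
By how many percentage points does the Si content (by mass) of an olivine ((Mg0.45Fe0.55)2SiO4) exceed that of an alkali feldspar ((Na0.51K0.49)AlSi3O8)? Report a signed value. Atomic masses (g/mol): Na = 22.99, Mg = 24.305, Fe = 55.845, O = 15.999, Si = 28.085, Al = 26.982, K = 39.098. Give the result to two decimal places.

Si in (Mg0.45Fe0.55)2SiO4: molar mass 175.385 g/mol; 1×28.085 = 28.085 g → 16.01 wt%.
Si in (Na0.51K0.49)AlSi3O8: molar mass 270.112 g/mol; 3×28.085 = 84.255 g → 31.19 wt%.
Difference = 16.01 − 31.19 = -15.18 percentage points.

-15.18 percentage points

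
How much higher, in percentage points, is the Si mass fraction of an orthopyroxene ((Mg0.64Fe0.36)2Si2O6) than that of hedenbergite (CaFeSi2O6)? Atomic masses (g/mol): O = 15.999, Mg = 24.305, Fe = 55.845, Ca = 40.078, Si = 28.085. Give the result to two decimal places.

2.49 percentage points

Si in (Mg0.64Fe0.36)2Si2O6: molar mass 223.483 g/mol; 2×28.085 = 56.170 g → 25.13 wt%.
Si in CaFeSi2O6: molar mass 248.087 g/mol; 2×28.085 = 56.170 g → 22.64 wt%.
Difference = 25.13 − 22.64 = 2.49 percentage points.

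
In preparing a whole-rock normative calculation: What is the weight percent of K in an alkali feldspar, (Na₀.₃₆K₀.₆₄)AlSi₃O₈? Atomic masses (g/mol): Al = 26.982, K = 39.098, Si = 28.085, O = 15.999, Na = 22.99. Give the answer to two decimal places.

M((Na₀.₃₆K₀.₆₄)AlSi₃O₈) = 272.528 g/mol.
K contributes 0.64 × 39.098 = 25.023 g per mole.
25.023/272.528 = 0.0918 → 9.18%.

9.18 mass %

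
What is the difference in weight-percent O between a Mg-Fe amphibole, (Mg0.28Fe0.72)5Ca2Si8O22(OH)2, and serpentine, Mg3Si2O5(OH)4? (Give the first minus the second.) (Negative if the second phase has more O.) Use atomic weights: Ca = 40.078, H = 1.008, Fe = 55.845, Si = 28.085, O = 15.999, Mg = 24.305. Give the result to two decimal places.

-10.49 percentage points

First mineral: 383.976 g O in 925.897 g formula = 41.47 wt% O.
Second mineral: 143.991 g O in 277.108 g formula = 51.96 wt% O.
41.47% − 51.96% gives a difference of -10.49 percentage points.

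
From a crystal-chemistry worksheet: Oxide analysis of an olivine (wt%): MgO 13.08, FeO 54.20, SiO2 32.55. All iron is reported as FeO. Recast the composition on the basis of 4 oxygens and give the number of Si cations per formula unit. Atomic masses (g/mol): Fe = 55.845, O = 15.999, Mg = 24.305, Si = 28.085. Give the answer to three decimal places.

MgO (M=40.304): mol = 0.32453; Mg = 0.32453, O = 0.32453.
FeO (M=71.844): mol = 0.75441; Fe = 0.75441, O = 0.75441.
SiO2 (M=60.083): mol = 0.54175; Si = 0.54175, O = 1.08350.
ΣO = 2.16244; factor = 4/ΣO = 1.84976.
Si apfu = 0.54175 × 1.84976 = 1.002.

1.002 Si apfu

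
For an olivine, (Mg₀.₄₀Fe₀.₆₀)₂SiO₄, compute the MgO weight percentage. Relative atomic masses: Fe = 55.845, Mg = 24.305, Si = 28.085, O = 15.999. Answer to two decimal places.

18.06 wt%

M((Mg₀.₄₀Fe₀.₆₀)₂SiO₄) = 178.539 g/mol; M(MgO) = 40.304 g/mol.
Moles MgO per formula unit = 0.80 Mg ÷ 1 = 0.8000.
MgO fraction = (0.8000 × 40.304) / 178.539 = 32.243/178.539 = 0.1806.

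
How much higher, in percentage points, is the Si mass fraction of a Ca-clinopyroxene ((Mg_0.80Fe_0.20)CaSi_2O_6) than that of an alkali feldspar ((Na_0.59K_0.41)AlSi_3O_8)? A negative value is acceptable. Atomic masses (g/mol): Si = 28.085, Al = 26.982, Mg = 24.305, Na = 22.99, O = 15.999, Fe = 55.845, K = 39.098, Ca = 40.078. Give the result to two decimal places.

-6.14 percentage points

Si in (Mg_0.80Fe_0.20)CaSi_2O_6: molar mass 222.855 g/mol; 2×28.085 = 56.170 g → 25.20 wt%.
Si in (Na_0.59K_0.41)AlSi_3O_8: molar mass 268.823 g/mol; 3×28.085 = 84.255 g → 31.34 wt%.
Difference = 25.20 − 31.34 = -6.14 percentage points.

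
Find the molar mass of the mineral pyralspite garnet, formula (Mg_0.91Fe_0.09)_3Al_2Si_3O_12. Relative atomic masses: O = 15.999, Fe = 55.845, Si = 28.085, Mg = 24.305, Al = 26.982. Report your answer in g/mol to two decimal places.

M = 2.73·24.305 + 0.27·55.845 + 2·26.982 + 3·28.085 + 12·15.999

411.64 g/mol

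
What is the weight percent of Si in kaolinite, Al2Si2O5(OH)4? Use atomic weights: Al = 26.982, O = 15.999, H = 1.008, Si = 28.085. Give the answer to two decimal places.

Molar mass of Al2Si2O5(OH)4: 2·26.982 + 2·28.085 + 9·15.999 + 4·1.008 = 258.157 g/mol.
Mass of Si per formula unit: 2 × 28.085 = 56.170 g.
Weight fraction Si = 56.170 / 258.157 = 0.2176.

21.76 weight percent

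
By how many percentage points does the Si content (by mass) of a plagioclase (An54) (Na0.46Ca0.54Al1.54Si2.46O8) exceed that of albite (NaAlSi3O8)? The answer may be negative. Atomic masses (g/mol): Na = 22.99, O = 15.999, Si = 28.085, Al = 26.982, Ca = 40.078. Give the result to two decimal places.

-6.62 percentage points

M(Na0.46Ca0.54Al1.54Si2.46O8) = 270.851 g/mol, so wt% Si = 69.089/270.851 × 100 = 25.51%.
M(NaAlSi3O8) = 262.219 g/mol, so wt% Si = 84.255/262.219 × 100 = 32.13%.
25.51 − 32.13 = -6.62 pp.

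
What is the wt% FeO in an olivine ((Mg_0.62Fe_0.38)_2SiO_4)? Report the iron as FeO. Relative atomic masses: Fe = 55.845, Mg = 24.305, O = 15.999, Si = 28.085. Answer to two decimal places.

M((Mg_0.62Fe_0.38)_2SiO_4) = 164.661 g/mol; M(FeO) = 71.844 g/mol.
Moles FeO per formula unit = 0.76 Fe ÷ 1 = 0.7600.
FeO fraction = (0.7600 × 71.844) / 164.661 = 54.601/164.661 = 0.3316.

33.16 wt%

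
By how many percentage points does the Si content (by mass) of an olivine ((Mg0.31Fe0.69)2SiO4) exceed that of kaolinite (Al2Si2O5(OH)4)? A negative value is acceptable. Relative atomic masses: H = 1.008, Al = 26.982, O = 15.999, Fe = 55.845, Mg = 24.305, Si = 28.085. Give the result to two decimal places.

-6.51 percentage points

M((Mg0.31Fe0.69)2SiO4) = 184.216 g/mol, so wt% Si = 28.085/184.216 × 100 = 15.25%.
M(Al2Si2O5(OH)4) = 258.157 g/mol, so wt% Si = 56.170/258.157 × 100 = 21.76%.
15.25 − 21.76 = -6.51 pp.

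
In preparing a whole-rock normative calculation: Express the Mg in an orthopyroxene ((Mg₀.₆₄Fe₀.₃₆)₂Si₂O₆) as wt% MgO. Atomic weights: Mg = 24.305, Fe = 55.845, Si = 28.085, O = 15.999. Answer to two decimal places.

23.08 wt%

Formula mass = 223.483 g/mol.
1.28 Mg → 1.2800 mol MgO per formula unit; M(MgO) = 40.304, so MgO mass = 51.589 g.
51.589/223.483 × 100 = 23.08 wt%.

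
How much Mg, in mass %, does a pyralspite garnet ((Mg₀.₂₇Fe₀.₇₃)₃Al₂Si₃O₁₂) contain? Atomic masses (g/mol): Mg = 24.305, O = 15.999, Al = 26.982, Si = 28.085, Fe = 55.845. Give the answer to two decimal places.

4.17 mass %

Formula mass = 0.81·24.305 + 2.19·55.845 + 2·26.982 + 3·28.085 + 12·15.999 = 472.195 g/mol, of which 19.687 g is Mg.
So Mg makes up 19.687/472.195 = 0.0417 of the mass, i.e. 4.17%.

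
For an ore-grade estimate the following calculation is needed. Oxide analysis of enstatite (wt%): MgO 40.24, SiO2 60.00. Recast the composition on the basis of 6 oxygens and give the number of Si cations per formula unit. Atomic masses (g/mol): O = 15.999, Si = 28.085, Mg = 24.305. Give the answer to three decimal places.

MgO (M=40.304): mol = 0.99841; Mg = 0.99841, O = 0.99841.
SiO2 (M=60.083): mol = 0.99862; Si = 0.99862, O = 1.99724.
ΣO = 2.99565; factor = 6/ΣO = 2.00290.
Si apfu = 0.99862 × 2.00290 = 2.000.

2.000 Si apfu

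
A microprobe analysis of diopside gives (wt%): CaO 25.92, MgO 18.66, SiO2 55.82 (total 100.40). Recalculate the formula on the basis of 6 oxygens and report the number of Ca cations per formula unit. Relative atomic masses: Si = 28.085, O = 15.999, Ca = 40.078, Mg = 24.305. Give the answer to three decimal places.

25.92 wt% CaO ÷ 56.077 g/mol = 0.46222 mol, giving 0.46222 Ca and 0.46222 O.
18.66 wt% MgO ÷ 40.304 g/mol = 0.46298 mol, giving 0.46298 Mg and 0.46298 O.
55.82 wt% SiO2 ÷ 60.083 g/mol = 0.92905 mol, giving 0.92905 Si and 1.85810 O.
Oxygen sums to 2.78330; scaling by 6/2.78330 = 2.15571 puts the formula on 6 O.
Ca: 0.46222 × 2.15571 = 0.996 atoms per formula unit.

0.996 Ca apfu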